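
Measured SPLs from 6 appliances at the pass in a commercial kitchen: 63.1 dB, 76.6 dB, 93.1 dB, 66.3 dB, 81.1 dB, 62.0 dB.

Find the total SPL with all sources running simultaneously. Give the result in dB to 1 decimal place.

Sum in the linear (power) domain: Σ 10^(Lᵢ/10) = 10^(63.1/10) + 10^(76.6/10) + 10^(93.1/10) + 10^(66.3/10) + 10^(81.1/10) + 10^(62.0/10) = 2.224e+09.
Back to dB: 10·log₁₀ Σ = 93.5 dB.

93.5 dB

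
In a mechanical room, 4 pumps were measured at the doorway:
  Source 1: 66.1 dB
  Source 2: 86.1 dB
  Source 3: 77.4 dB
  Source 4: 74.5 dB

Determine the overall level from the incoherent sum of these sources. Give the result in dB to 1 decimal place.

Converting to relative power and adding: 10^(66.1/10) + 10^(86.1/10) + 10^(77.4/10) + 10^(74.5/10) = 4.946e+08.
Combined level = 10 log₁₀(4.946e+08) = 86.9 dB.

86.9 dB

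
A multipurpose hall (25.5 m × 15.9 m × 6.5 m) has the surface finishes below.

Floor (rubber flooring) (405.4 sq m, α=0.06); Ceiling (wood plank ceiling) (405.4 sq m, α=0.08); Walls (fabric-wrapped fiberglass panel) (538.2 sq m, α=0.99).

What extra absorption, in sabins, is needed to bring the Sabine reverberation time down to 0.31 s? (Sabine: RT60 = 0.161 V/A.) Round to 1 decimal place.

Equivalent absorption area: A₁ = 405.4×0.06 + 405.4×0.08 + 538.2×0.99 = 589.574 sq m.
Target A₂ = 0.161·2635.425/0.31 = 1368.721 sabins (V = 2635.425 m³).
ΔA = A₂ − A₁ = 1368.721 − 589.574 = 779.1 sabins.

779.1 sabins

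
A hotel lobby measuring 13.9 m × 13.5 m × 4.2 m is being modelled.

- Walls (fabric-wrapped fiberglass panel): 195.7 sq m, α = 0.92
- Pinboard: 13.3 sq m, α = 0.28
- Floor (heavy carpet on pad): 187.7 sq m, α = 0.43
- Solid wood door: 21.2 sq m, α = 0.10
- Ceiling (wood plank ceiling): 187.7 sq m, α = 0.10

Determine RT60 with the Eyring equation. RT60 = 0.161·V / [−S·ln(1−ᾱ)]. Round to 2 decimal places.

0.33 s

S = Σ Sᵢ = 605.6 sq m.
Σ(Sᵢαᵢ) = 195.7×0.92 + 13.3×0.28 + 187.7×0.43 + 21.2×0.10 + 187.7×0.10 = 285.369.
Mean coefficient ᾱ = A/S = 0.4712.
Eyring denominator: −S ln(1−ᾱ) = 385.855.
V = 13.9 × 13.5 × 4.2 = 788.13 m³.
RT60 = 0.161 × 788.13 / 385.855 = 0.33 s.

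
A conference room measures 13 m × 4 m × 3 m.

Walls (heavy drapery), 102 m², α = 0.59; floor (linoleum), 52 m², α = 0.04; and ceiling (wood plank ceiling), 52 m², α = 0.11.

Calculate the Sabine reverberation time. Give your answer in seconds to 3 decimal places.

Total absorption A = 102*0.59 + 52*0.04 + 52*0.11
  = 60.180 + 2.080 + 5.720 = 67.980 m² sabins.
Room volume: 156 m³.
RT60 = 0.161 · V / A = 0.161 × 156 / 67.980 = 0.369 s.

0.369 s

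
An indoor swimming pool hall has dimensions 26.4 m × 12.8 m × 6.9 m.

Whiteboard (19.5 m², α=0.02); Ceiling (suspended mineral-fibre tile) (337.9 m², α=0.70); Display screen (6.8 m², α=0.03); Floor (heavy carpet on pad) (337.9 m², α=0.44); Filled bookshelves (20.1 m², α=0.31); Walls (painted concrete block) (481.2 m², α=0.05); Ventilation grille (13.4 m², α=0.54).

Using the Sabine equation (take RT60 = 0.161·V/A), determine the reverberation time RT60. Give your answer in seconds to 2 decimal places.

0.89 s

Total absorption A = 19.5·0.02 + 337.9·0.70 + 6.8·0.03 + 337.9·0.44 + 20.1·0.31 + 481.2·0.05 + 13.4·0.54
  = 0.390 + 236.530 + 0.204 + 148.676 + 6.231 + 24.060 + 7.236 = 423.327 m² sabins.
Volume V = 26.4 × 12.8 × 6.9 = 2331.648 m³.
T = 0.161 V/A = 0.161·2331.648/423.327 = 0.89 s.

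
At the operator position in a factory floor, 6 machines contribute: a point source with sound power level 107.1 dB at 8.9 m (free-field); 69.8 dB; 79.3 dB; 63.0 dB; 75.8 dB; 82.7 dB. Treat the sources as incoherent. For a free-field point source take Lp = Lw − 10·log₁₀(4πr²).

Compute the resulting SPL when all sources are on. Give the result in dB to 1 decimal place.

85.7 dB

Source at 8.9 m: Lp = 107.1 − 10·log₁₀(4π·8.9²) = 107.1 − 10·log₁₀(995.382) = 77.1 dB.
Σ 10^(Lᵢ/10) = 3.722e+08.
Back to dB: 10·log₁₀ Σ = 85.7 dB.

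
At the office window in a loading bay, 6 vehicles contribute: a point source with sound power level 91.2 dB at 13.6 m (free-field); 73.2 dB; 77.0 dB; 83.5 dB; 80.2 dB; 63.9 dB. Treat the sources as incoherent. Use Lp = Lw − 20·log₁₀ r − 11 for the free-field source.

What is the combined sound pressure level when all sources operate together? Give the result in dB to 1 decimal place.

86.0 dB

Source at 13.6 m: Lp = 91.2 − 20·log₁₀(13.6) − 11 = 57.5 dB.
Converting to relative power and adding: 10^(57.5/10) + 10^(73.2/10) + 10^(77.0/10) + 10^(83.5/10) + 10^(80.2/10) + 10^(63.9/10) = 4.026e+08.
Back to dB: 10·log₁₀ Σ = 86.0 dB.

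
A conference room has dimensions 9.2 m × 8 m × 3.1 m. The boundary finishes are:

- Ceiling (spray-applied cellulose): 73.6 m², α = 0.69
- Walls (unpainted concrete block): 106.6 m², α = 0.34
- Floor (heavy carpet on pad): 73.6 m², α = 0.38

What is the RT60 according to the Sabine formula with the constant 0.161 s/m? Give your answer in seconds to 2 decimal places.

0.32 sec

Equivalent absorption area: A = 73.6·0.69 + 106.6·0.34 + 73.6·0.38 = 114.996 m².
V = 9.2·8·3.1 = 228.16 m³.
T = 0.161 V/A = 0.161·228.16/114.996 = 0.32 s.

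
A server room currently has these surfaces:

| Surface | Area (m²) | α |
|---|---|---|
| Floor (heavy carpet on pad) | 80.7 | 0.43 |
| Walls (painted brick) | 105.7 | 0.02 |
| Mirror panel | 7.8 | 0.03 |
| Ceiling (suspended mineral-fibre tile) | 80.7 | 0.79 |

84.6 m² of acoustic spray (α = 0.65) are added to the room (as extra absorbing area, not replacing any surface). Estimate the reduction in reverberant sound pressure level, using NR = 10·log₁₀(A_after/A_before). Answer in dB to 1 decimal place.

1.9 dB

Total absorption A_before = 80.7×0.43 + 105.7×0.02 + 7.8×0.03 + 80.7×0.79
  = 34.701 + 2.114 + 0.234 + 63.753 = 100.802 m² sabins.
Added absorption = 84.6 × 0.65 = 54.990 sabins.
A_after = 100.802 + 54.990 = 155.792 sabins.
NR = 10·log₁₀(155.792/100.802) = 1.9 dB.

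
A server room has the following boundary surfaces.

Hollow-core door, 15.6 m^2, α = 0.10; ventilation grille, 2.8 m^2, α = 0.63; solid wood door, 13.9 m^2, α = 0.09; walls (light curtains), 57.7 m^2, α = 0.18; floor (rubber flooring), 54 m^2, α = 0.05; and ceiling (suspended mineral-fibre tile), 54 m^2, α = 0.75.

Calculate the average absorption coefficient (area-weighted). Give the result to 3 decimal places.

Total surface area S = 198.0 m^2.
Weighted sum Σ Sα = 58.161.
ᾱ = 58.161 / 198.0 = 0.294.

0.294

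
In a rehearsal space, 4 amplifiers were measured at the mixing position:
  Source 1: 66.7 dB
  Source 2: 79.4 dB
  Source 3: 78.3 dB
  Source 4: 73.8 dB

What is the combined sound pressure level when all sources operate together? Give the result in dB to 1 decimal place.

Sum in the linear (power) domain: Σ 10^(Lᵢ/10) = 10^(66.7/10) + 10^(79.4/10) + 10^(78.3/10) + 10^(73.8/10) = 1.834e+08.
Combined level = 10 log₁₀(1.834e+08) = 82.6 dB.

82.6 dB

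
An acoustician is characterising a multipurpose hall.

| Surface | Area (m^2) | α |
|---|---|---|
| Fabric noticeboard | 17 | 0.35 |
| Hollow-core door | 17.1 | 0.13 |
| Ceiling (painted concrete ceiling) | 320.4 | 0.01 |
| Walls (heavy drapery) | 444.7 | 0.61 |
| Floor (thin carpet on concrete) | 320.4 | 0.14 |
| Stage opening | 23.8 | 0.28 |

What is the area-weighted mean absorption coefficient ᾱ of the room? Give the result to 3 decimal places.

0.292

S = Σ Sᵢ = 17 + 17.1 + 320.4 + 444.7 + 320.4 + 23.8 = 1143.4 m^2.
Σ(Sᵢαᵢ) = 17·0.35 + 17.1·0.13 + 320.4·0.01 + 444.7·0.61 + 320.4·0.14 + 23.8·0.28 = 334.164.
ᾱ = A/S = 0.292.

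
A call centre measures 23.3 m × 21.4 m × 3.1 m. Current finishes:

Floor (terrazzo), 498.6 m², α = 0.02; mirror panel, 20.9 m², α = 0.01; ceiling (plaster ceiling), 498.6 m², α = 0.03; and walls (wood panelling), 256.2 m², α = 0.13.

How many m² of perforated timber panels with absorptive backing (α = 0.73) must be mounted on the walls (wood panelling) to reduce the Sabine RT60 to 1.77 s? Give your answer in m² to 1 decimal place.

136.9

Equivalent absorption area: A₁ = 498.6*0.02 + 20.9*0.01 + 498.6*0.03 + 256.2*0.13 = 58.445 m².
Required A₂ = 0.161·1545.722/1.77 = 140.600 sabins.
ΔA needed = 140.600 − 58.445 = 82.155 sabins.
Each m² of panel replacing the walls (wood panelling) adds (0.73 − 0.13) = 0.60 sabins.
Area = ΔA/Δα = 82.155/0.60 = 136.9 m².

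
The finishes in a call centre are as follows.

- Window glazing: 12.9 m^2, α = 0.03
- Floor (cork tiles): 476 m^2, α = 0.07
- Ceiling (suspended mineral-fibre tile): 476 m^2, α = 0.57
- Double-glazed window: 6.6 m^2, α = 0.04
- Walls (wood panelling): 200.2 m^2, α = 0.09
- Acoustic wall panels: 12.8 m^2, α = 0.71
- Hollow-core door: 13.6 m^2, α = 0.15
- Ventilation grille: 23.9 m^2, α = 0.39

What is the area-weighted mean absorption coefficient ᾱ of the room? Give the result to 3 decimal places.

0.281

Total surface area S = 1222.0 m^2.
Σ(Sᵢαᵢ) = 12.9·0.03 + 476·0.07 + 476·0.57 + 6.6·0.04 + 200.2·0.09 + 12.8·0.71 + 13.6·0.15 + 23.9·0.39 = 343.758.
ᾱ = 343.758 / 1222.0 = 0.281.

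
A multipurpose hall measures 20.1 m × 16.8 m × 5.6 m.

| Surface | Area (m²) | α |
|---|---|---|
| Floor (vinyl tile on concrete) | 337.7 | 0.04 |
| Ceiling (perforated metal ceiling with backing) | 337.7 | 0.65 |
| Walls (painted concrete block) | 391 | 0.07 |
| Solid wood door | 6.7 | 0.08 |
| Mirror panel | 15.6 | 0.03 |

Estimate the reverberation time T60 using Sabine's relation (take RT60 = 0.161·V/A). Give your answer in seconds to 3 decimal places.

A = Σ Sᵢαᵢ = 337.7·0.04 + 337.7·0.65 + 391·0.07 + 6.7·0.08 + 15.6·0.03 = 261.387 sabins.
Room volume: 1891.008 m³.
Sabine: RT60 = 0.161 × 1891.008 / 261.387 = 1.165 s.

1.165 seconds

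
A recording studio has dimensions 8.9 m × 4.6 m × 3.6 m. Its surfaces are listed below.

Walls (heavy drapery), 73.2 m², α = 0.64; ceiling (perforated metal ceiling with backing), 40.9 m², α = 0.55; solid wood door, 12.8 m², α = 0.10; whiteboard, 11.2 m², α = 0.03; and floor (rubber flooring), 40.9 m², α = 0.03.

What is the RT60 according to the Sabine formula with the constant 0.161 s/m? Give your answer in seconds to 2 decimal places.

Equivalent absorption area: A = 73.2·0.64 + 40.9·0.55 + 12.8·0.10 + 11.2·0.03 + 40.9·0.03 = 72.186 m².
V = 8.9·4.6·3.6 = 147.384 m³.
RT60 = 0.161 · V / A = 0.161 × 147.384 / 72.186 = 0.33 s.

0.33 s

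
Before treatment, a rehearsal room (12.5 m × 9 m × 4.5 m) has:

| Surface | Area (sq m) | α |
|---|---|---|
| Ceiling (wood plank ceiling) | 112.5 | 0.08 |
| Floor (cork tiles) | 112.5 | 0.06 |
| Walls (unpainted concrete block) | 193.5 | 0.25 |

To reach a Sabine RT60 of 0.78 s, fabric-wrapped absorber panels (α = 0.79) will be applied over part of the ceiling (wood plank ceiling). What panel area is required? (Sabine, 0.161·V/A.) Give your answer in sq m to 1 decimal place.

56.9

Total absorption A₁ = 112.5*0.08 + 112.5*0.06 + 193.5*0.25
  = 9.000 + 6.750 + 48.375 = 64.125 sq m sabins.
Required A₂ = 0.161·506.25/0.78 = 104.495 sabins.
ΔA needed = 104.495 − 64.125 = 40.370 sabins.
Each sq m of panel replacing the ceiling (wood plank ceiling) adds (0.79 − 0.08) = 0.71 sabins.
Panel area = 40.370 / 0.71 = 56.9 sq m.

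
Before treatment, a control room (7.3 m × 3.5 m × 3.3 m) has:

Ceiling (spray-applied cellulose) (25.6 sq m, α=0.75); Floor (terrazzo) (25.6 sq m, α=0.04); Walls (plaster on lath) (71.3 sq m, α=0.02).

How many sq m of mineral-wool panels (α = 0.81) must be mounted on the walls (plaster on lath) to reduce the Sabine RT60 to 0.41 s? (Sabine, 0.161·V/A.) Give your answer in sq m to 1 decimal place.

14.5

Summing Sᵢαᵢ: 19.200 + 1.024 + 1.426 → A₁ = 21.650 sabins.
Required A₂ = 0.161·84.315/0.41 = 33.109 sabins.
Absorption to add: 33.109 − 21.650 = 11.459 sabins.
Net gain per sq m: Δα = 0.81 − 0.02 = 0.79.
Panel area = 11.459 / 0.79 = 14.5 sq m.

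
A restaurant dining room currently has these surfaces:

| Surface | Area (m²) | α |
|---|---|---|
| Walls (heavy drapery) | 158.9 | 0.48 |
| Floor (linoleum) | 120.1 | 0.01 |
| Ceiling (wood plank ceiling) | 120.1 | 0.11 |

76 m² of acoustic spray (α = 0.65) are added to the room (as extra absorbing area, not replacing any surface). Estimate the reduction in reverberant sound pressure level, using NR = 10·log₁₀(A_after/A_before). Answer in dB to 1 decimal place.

1.9 dB

Total absorption A_before = 158.9·0.48 + 120.1·0.01 + 120.1·0.11
  = 76.272 + 1.201 + 13.211 = 90.684 m² sabins.
Added absorption = 76 × 0.65 = 49.400 sabins.
New total A_after = 140.084 sabins.
NR = 10·log₁₀(140.084/90.684) = 1.9 dB.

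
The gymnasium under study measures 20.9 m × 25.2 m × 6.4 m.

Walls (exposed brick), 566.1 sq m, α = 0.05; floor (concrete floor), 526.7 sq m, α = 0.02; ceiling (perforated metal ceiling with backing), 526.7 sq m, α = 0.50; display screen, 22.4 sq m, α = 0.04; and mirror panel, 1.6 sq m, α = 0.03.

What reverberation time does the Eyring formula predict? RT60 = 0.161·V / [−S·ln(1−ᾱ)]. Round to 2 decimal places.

1.62 s

S = Σ Sᵢ = 1643.5 sq m.
Absorption A = 566.1×0.05 + 526.7×0.02 + 526.7×0.50 + 22.4×0.04 + 1.6×0.03 = 303.133 sabins.
ᾱ = 303.133 / 1643.5 = 0.1844.
Eyring denominator: −S ln(1−ᾱ) = 334.997.
V = 20.9 × 25.2 × 6.4 = 3370.752 m³.
RT60 = 0.161 × 3370.752 / 334.997 = 1.62 s.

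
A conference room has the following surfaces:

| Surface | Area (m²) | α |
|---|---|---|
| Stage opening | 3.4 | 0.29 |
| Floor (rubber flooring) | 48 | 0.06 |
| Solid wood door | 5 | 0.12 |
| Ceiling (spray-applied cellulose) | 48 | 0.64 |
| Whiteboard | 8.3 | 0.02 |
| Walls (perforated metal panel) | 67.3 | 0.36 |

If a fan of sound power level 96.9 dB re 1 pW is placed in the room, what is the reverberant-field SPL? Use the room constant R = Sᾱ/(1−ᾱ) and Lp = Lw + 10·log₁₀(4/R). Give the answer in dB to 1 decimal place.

Σ(Sᵢαᵢ) = 3.4×0.29 + 48×0.06 + 5×0.12 + 48×0.64 + 8.3×0.02 + 67.3×0.36 = 59.580; total area S = 180.0 m².
ᾱ = 59.580/180.0 = 0.3310; R = Sᾱ/(1−ᾱ) = 59.580/(1−0.3310) = 89.058 m².
Lp = 96.9 + 10·log₁₀(4/89.058) = 96.9 + (-13.48) = 83.4 dB.

83.4 dB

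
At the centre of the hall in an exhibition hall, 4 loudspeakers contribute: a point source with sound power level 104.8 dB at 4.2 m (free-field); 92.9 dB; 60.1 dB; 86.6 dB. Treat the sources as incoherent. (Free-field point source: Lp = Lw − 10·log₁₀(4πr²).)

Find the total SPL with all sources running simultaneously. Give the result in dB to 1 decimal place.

94.1 dB

Source at 4.2 m: Lp = 104.8 − 10·log₁₀(4π·4.2²) = 104.8 − 10·log₁₀(221.671) = 81.3 dB.
Converting to relative power and adding: 10^(81.3/10) + 10^(92.9/10) + 10^(60.1/10) + 10^(86.6/10) = 2.543e+09.
Back to dB: 10·log₁₀ Σ = 94.1 dB.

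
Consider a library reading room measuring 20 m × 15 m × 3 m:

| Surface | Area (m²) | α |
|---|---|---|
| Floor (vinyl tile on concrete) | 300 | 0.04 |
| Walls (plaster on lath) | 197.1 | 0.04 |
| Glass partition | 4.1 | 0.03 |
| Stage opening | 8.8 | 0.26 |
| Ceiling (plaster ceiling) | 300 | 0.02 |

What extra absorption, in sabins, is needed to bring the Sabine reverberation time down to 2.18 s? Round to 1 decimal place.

38.2 sabins

A₁ = Σ Sᵢαᵢ = 300×0.04 + 197.1×0.04 + 4.1×0.03 + 8.8×0.26 + 300×0.02 = 28.295 sabins.
V = 900 m³. Required absorption A₂ = 0.161 × 900 / 2.18 = 66.468 sabins.
Additional absorption ΔA = 66.468 − 28.295 = 38.2 sabins.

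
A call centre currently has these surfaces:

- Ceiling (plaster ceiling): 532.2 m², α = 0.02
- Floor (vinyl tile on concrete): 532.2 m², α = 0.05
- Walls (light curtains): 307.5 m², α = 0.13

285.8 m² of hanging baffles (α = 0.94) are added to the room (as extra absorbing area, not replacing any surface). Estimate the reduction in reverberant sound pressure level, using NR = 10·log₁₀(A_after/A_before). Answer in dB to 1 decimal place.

Equivalent absorption area: A_before = 532.2×0.02 + 532.2×0.05 + 307.5×0.13 = 77.229 m².
Treatment contributes 285.8·0.94 = 268.652 sabins.
A_after = 77.229 + 268.652 = 345.881 sabins.
Reduction = 10 log₁₀(A_after/A_before) = 10 log₁₀(4.4786) = 6.5 dB.

6.5 dB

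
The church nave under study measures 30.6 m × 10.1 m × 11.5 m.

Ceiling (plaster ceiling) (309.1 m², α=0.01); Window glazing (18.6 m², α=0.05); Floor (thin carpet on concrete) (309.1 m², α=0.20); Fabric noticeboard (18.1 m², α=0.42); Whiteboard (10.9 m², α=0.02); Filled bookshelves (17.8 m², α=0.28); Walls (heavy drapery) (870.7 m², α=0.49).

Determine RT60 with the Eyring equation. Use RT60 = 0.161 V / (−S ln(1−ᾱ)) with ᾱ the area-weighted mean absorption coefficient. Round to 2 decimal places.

Total surface area S = 309.1 + 18.6 + 309.1 + 18.1 + 10.9 + 17.8 + 870.7 = 1554.3 m².
Absorption A = 309.1×0.01 + 18.6×0.05 + 309.1×0.20 + 18.1×0.42 + 10.9×0.02 + 17.8×0.28 + 870.7×0.49 = 505.288 sabins.
Mean coefficient ᾱ = A/S = 0.3251.
Eyring denominator: −S ln(1−ᾱ) = 611.136.
V = 30.6 × 10.1 × 11.5 = 3554.19 m³.
T = 0.161·V/[−S·ln(1−ᾱ)] = 0.161·3554.19/611.136 = 0.94 s.

0.94 s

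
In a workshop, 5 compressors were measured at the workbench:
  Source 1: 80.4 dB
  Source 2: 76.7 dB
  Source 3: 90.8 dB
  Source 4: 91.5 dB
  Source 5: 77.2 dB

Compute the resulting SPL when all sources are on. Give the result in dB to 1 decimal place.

94.5 dB

Σ 10^(Lᵢ/10) = 2.824e+09.
Back to dB: 10·log₁₀ Σ = 94.5 dB.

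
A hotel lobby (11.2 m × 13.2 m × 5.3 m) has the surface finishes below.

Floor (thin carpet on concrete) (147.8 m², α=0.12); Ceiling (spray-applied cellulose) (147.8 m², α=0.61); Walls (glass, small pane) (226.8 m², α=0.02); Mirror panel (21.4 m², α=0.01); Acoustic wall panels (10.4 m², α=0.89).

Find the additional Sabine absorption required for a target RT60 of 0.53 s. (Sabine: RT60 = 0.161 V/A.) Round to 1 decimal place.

116.1 sabins

Total absorption A₁ = 147.8*0.12 + 147.8*0.61 + 226.8*0.02 + 21.4*0.01 + 10.4*0.89
  = 17.736 + 90.158 + 4.536 + 0.214 + 9.256 = 121.900 m² sabins.
Target A₂ = 0.161·783.552/0.53 = 238.022 sabins (V = 783.552 m³).
Shortfall: 238.022 − 121.900 = 116.1 sabins.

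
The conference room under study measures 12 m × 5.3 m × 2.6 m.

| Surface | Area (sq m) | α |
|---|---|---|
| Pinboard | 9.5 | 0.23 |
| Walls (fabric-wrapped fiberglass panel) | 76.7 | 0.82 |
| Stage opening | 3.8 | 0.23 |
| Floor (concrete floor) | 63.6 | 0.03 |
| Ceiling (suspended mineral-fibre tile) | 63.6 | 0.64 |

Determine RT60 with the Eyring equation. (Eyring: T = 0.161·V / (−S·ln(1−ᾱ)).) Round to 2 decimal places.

0.18 s

Total surface area S = 9.5 + 76.7 + 3.8 + 63.6 + 63.6 = 217.2 sq m.
Σ(Sᵢαᵢ) = 9.5·0.23 + 76.7·0.82 + 3.8·0.23 + 63.6·0.03 + 63.6·0.64 = 108.565.
ᾱ = 108.565 / 217.2 = 0.4998.
Eyring denominator: −S ln(1−ᾱ) = 150.465.
V = 12 × 5.3 × 2.6 = 165.36 m³.
RT60 = 0.161 × 165.36 / 150.465 = 0.18 s.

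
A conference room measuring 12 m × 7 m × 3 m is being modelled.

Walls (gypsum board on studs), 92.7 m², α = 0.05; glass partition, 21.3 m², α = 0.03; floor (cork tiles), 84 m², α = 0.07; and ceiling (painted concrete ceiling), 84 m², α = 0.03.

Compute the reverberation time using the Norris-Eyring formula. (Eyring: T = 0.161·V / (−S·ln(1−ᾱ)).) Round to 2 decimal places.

Total surface area S = 92.7 + 21.3 + 84 + 84 = 282.0 m².
Absorption A = 92.7·0.05 + 21.3·0.03 + 84·0.07 + 84·0.03 = 13.674 sabins.
ᾱ = 13.674 / 282.0 = 0.0485.
Eyring denominator: −S ln(1−ᾱ) = 14.020.
V = 12 × 7 × 3 = 252 m³.
RT60 = 0.161 × 252 / 14.020 = 2.89 s.

2.89 sec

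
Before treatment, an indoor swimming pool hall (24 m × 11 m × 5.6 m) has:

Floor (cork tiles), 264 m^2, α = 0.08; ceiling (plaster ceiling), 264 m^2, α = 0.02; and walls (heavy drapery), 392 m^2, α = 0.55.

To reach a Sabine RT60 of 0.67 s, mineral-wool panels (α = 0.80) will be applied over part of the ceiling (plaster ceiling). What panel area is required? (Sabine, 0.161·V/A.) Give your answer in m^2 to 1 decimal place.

Equivalent absorption area: A₁ = 264*0.08 + 264*0.02 + 392*0.55 = 242.000 m^2.
V = 1478.4 m³. Target absorption A₂ = 0.161 × 1478.4 / 0.67 = 355.257 sabins.
ΔA needed = 355.257 − 242.000 = 113.257 sabins.
Net gain per m^2: Δα = 0.80 − 0.02 = 0.78.
Area = ΔA/Δα = 113.257/0.78 = 145.2 m^2.

145.2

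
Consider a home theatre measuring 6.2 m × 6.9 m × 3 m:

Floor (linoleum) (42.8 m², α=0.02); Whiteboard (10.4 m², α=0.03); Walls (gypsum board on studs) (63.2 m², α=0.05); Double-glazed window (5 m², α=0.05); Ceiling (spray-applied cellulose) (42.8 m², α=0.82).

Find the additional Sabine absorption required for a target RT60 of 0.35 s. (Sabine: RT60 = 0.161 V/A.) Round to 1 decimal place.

19.4 sabins

Summing Sᵢαᵢ: 0.856 + 0.312 + 3.160 + 0.250 + 35.096 → A₁ = 39.674 sabins.
V = 128.34 m³. Required absorption A₂ = 0.161 × 128.34 / 0.35 = 59.036 sabins.
Additional absorption ΔA = 59.036 − 39.674 = 19.4 sabins.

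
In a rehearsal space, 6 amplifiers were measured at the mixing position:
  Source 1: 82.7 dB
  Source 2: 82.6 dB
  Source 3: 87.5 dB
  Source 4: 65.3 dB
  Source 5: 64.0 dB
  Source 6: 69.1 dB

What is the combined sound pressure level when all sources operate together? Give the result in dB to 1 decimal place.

89.8 dB

Σ 10^(Lᵢ/10) = 9.445e+08.
L_total = 10·log₁₀(9.445e+08) = 89.8 dB.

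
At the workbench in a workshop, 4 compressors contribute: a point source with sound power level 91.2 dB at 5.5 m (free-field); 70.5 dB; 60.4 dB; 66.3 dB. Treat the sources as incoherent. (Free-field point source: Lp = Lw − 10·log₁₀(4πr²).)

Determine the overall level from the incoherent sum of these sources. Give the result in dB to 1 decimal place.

73.0 dB

Source at 5.5 m: Lp = 91.2 − 10·log₁₀(4π·5.5²) = 91.2 − 10·log₁₀(380.133) = 65.4 dB.
Σ 10^(Lᵢ/10) = 2.005e+07.
Back to dB: 10·log₁₀ Σ = 73.0 dB.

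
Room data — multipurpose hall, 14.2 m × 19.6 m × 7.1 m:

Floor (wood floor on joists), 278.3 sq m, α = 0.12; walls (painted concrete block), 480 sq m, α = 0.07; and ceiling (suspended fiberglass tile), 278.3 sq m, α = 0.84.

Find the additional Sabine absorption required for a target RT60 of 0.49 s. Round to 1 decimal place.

Total absorption A₁ = 278.3*0.12 + 480*0.07 + 278.3*0.84
  = 33.396 + 33.600 + 233.772 = 300.768 sq m sabins.
V = 1976.072 m³. Required absorption A₂ = 0.161 × 1976.072 / 0.49 = 649.281 sabins.
Additional absorption ΔA = 649.281 − 300.768 = 348.5 sabins.

348.5 sabins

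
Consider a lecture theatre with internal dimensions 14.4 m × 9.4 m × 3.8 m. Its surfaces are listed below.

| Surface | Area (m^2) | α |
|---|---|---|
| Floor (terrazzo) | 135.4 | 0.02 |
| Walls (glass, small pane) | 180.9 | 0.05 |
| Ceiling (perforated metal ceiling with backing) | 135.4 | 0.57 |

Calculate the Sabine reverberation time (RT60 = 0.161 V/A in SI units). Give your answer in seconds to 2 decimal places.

0.93 s

Summing Sᵢαᵢ: 2.708 + 9.045 + 77.178 → A = 88.931 sabins.
V = 14.4·9.4·3.8 = 514.368 m³.
Sabine: RT60 = 0.161 × 514.368 / 88.931 = 0.93 s.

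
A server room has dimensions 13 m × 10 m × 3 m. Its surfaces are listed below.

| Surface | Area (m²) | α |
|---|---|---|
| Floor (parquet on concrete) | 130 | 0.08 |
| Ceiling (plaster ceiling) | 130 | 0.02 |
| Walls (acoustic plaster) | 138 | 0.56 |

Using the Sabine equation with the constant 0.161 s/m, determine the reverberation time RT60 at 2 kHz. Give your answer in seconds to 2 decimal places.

Equivalent absorption area: A = 130*0.08 + 130*0.02 + 138*0.56 = 90.280 m².
Volume V = 13 × 10 × 3 = 390 m³.
T = 0.161 V/A = 0.161·390/90.280 = 0.70 s.

0.70 s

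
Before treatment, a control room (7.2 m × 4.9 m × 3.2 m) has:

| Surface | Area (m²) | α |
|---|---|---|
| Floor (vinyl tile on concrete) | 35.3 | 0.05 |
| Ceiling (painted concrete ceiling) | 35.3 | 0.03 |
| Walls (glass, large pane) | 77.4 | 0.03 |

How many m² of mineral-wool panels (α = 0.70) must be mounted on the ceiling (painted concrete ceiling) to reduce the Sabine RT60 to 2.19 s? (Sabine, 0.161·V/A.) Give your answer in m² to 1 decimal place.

A₁ = Σ Sᵢαᵢ = 35.3×0.05 + 35.3×0.03 + 77.4×0.03 = 5.146 sabins.
Required A₂ = 0.161·112.896/2.19 = 8.300 sabins.
ΔA needed = 8.300 − 5.146 = 3.154 sabins.
Each m² of panel replacing the ceiling (painted concrete ceiling) adds (0.70 − 0.03) = 0.67 sabins.
Panel area = 3.154 / 0.67 = 4.7 m².

4.7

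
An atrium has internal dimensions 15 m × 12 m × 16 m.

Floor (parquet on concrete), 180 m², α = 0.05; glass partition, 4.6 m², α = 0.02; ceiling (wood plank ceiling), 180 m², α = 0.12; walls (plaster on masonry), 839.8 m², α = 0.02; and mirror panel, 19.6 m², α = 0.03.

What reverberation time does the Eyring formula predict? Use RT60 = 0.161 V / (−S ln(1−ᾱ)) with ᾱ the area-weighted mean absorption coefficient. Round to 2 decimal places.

9.45 seconds

Total surface area S = 180 + 4.6 + 180 + 839.8 + 19.6 = 1224.0 m².
Absorption A = 180×0.05 + 4.6×0.02 + 180×0.12 + 839.8×0.02 + 19.6×0.03 = 48.076 sabins.
Mean coefficient ᾱ = A/S = 0.0393.
Eyring denominator: −S ln(1−ᾱ) = 49.074.
V = 15 × 12 × 16 = 2880 m³.
RT60 = 0.161 × 2880 / 49.074 = 9.45 s.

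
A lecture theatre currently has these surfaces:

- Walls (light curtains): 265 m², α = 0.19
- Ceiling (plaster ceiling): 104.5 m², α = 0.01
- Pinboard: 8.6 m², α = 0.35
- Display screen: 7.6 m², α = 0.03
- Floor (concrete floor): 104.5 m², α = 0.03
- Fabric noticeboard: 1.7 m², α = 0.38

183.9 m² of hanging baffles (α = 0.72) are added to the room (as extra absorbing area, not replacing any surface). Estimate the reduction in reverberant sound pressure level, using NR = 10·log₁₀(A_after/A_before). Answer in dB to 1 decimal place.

5.1 dB

Summing Sᵢαᵢ: 50.350 + 1.045 + 3.010 + 0.228 + 3.135 + 0.646 → A_before = 58.414 sabins.
Treatment contributes 183.9·0.72 = 132.408 sabins.
A_after = 58.414 + 132.408 = 190.822 sabins.
Reduction = 10 log₁₀(A_after/A_before) = 10 log₁₀(3.2667) = 5.1 dB.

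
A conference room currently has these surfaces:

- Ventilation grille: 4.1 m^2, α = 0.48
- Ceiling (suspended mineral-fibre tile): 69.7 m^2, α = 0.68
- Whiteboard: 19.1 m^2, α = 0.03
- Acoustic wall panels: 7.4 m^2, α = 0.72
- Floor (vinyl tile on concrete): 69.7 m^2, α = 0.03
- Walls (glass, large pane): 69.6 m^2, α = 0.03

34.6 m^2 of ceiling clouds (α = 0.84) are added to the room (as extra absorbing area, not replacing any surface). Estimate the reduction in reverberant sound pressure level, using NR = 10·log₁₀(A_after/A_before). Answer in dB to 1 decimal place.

Total absorption A_before = 4.1*0.48 + 69.7*0.68 + 19.1*0.03 + 7.4*0.72 + 69.7*0.03 + 69.6*0.03
  = 1.968 + 47.396 + 0.573 + 5.328 + 2.091 + 2.088 = 59.444 m^2 sabins.
Added absorption = 34.6 × 0.84 = 29.064 sabins.
New total A_after = 88.508 sabins.
Reduction = 10 log₁₀(A_after/A_before) = 10 log₁₀(1.4889) = 1.7 dB.

1.7 dB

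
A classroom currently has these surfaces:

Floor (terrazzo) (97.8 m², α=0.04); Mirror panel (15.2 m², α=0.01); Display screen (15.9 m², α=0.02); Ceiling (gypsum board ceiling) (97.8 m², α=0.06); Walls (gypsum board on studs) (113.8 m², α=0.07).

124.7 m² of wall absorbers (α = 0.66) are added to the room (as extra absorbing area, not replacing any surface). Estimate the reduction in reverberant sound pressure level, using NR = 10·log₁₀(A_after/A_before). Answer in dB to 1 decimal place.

7.4 dB

Equivalent absorption area: A_before = 97.8×0.04 + 15.2×0.01 + 15.9×0.02 + 97.8×0.06 + 113.8×0.07 = 18.216 m².
Added absorption = 124.7 × 0.66 = 82.302 sabins.
New total A_after = 100.518 sabins.
Reduction = 10 log₁₀(A_after/A_before) = 10 log₁₀(5.5181) = 7.4 dB.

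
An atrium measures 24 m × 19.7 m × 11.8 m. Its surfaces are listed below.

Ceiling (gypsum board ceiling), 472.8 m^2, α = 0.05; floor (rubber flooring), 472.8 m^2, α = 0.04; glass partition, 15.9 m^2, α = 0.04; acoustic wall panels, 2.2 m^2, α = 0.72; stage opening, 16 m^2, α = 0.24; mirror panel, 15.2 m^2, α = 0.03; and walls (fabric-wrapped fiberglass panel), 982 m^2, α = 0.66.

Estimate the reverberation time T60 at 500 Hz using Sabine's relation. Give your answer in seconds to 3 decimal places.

Equivalent absorption area: A = 472.8*0.05 + 472.8*0.04 + 15.9*0.04 + 2.2*0.72 + 16*0.24 + 15.2*0.03 + 982*0.66 = 697.188 m^2.
V = 24·19.7·11.8 = 5579.04 m³.
Sabine: RT60 = 0.161 × 5579.04 / 697.188 = 1.288 s.

1.288 sec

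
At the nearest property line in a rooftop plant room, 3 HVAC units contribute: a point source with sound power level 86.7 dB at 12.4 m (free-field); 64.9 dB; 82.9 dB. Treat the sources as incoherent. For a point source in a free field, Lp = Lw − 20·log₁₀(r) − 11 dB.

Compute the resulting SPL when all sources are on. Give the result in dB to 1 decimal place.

Source at 12.4 m: Lp = 86.7 − 20·log₁₀(12.4) − 11 = 53.8 dB.
Sum in the linear (power) domain: Σ 10^(Lᵢ/10) = 10^(53.8/10) + 10^(64.9/10) + 10^(82.9/10) = 1.983e+08.
Combined level = 10 log₁₀(1.983e+08) = 83.0 dB.

83.0 dB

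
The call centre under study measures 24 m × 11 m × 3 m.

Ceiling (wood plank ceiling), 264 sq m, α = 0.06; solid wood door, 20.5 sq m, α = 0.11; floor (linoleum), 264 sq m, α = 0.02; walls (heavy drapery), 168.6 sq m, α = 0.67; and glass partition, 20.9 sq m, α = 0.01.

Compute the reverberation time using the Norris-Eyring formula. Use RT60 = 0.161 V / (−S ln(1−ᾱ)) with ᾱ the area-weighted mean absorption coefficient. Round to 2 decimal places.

0.84 sec

S = Σ Sᵢ = 738.0 sq m.
Absorption A = 264×0.06 + 20.5×0.11 + 264×0.02 + 168.6×0.67 + 20.9×0.01 = 136.546 sabins.
Mean coefficient ᾱ = A/S = 0.1850.
−S·ln(1−ᾱ) = −738.0 × ln(1 − 0.1850) = 150.971.
V = 24 × 11 × 3 = 792 m³.
RT60 = 0.161 × 792 / 150.971 = 0.84 s.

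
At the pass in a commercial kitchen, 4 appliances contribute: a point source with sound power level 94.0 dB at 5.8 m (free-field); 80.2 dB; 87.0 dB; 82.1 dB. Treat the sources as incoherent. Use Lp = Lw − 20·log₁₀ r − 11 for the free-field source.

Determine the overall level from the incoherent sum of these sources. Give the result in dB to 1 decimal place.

Source at 5.8 m: Lp = 94.0 − 20·log₁₀(5.8) − 11 = 67.7 dB.
Converting to relative power and adding: 10^(67.7/10) + 10^(80.2/10) + 10^(87.0/10) + 10^(82.1/10) = 7.74e+08.
Combined level = 10 log₁₀(7.74e+08) = 88.9 dB.

88.9 dB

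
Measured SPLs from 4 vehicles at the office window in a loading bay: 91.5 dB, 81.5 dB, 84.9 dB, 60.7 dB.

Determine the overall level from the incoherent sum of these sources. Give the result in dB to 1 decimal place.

92.7 dB

Converting to relative power and adding: 10^(91.5/10) + 10^(81.5/10) + 10^(84.9/10) + 10^(60.7/10) = 1.864e+09.
Combined level = 10 log₁₀(1.864e+09) = 92.7 dB.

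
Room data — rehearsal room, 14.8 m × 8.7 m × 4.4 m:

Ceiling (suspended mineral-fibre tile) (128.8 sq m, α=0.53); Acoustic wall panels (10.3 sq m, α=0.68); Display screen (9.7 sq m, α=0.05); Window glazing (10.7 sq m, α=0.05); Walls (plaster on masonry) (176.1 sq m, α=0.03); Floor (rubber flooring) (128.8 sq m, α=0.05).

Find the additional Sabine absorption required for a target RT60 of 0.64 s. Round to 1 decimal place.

54.5 sabins

Total absorption A₁ = 128.8×0.53 + 10.3×0.68 + 9.7×0.05 + 10.7×0.05 + 176.1×0.03 + 128.8×0.05
  = 68.264 + 7.004 + 0.485 + 0.535 + 5.283 + 6.440 = 88.011 sq m sabins.
V = 566.544 m³. Required absorption A₂ = 0.161 × 566.544 / 0.64 = 142.521 sabins.
ΔA = A₂ − A₁ = 142.521 − 88.011 = 54.5 sabins.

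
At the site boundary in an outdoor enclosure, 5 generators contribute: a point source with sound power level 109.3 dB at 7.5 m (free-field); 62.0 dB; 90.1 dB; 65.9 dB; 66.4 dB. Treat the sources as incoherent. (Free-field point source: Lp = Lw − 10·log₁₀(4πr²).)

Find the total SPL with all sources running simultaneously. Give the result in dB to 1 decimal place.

90.6 dB

Source at 7.5 m: Lp = 109.3 − 10·log₁₀(4π·7.5²) = 109.3 − 10·log₁₀(706.858) = 80.8 dB.
Σ 10^(Lᵢ/10) = 1.153e+09.
Combined level = 10 log₁₀(1.153e+09) = 90.6 dB.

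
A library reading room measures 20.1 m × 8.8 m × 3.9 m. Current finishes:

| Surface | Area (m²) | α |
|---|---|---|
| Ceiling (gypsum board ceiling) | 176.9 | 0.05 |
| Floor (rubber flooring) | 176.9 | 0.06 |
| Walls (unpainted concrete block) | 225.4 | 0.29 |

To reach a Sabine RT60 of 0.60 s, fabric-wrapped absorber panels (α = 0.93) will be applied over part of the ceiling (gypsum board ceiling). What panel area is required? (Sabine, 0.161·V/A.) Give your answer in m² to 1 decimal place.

Summing Sᵢαᵢ: 8.845 + 10.614 + 65.366 → A₁ = 84.825 sabins.
Required A₂ = 0.161·689.832/0.60 = 185.105 sabins.
ΔA needed = 185.105 − 84.825 = 100.280 sabins.
Each m² of panel replacing the ceiling (gypsum board ceiling) adds (0.93 − 0.05) = 0.88 sabins.
Panel area = 100.280 / 0.88 = 114.0 m².

114.0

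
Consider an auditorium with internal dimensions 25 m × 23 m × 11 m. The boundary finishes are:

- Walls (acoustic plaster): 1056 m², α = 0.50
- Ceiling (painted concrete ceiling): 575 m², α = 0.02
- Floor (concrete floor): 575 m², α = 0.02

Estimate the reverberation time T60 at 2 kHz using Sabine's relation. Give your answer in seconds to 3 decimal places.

1.848 seconds

Equivalent absorption area: A = 1056·0.50 + 575·0.02 + 575·0.02 = 551.000 m².
Room volume: 6325 m³.
RT60 = 0.161 · V / A = 0.161 × 6325 / 551.000 = 1.848 s.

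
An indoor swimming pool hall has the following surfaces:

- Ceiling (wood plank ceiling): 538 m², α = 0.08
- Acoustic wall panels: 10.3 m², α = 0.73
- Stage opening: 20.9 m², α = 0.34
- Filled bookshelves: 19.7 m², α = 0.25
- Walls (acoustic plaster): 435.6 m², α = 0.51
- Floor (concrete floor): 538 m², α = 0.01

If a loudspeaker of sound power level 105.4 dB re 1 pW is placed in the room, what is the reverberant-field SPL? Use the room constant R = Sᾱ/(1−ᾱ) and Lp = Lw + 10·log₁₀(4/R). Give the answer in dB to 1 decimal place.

A = 290.126 sabins; S = 1562.5 m².
ᾱ = 0.1857, so room constant R = A/(1−ᾱ) = 356.289 m².
Lp = 105.4 + 10·log₁₀(4/356.289) = 105.4 + (-19.50) = 85.9 dB.

85.9 dB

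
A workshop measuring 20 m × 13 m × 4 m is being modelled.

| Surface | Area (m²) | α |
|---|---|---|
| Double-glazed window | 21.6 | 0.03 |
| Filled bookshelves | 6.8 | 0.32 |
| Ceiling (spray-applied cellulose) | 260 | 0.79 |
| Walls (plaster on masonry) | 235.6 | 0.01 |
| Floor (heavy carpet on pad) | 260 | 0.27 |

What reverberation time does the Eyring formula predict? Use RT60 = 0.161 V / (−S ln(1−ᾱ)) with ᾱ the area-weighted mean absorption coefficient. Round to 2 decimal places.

0.48 sec

S = Σ Sᵢ = 784.0 m².
Absorption A = 21.6·0.03 + 6.8·0.32 + 260·0.79 + 235.6·0.01 + 260·0.27 = 280.780 sabins.
ᾱ = 280.780 / 784.0 = 0.3581.
−S·ln(1−ᾱ) = −784.0 × ln(1 − 0.3581) = 347.565.
V = 20 × 13 × 4 = 1040 m³.
RT60 = 0.161 × 1040 / 347.565 = 0.48 s.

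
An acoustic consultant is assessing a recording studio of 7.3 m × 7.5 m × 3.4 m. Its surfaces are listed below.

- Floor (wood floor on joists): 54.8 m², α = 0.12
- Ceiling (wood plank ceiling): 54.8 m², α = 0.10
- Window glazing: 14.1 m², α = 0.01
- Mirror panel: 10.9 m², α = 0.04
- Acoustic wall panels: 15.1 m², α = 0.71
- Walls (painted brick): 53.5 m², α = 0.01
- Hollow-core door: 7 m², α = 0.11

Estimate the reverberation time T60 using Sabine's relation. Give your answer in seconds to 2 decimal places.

1.22 sec

A = Σ Sᵢαᵢ = 54.8*0.12 + 54.8*0.10 + 14.1*0.01 + 10.9*0.04 + 15.1*0.71 + 53.5*0.01 + 7*0.11 = 24.659 sabins.
V = 7.3·7.5·3.4 = 186.15 m³.
Sabine: RT60 = 0.161 × 186.15 / 24.659 = 1.22 s.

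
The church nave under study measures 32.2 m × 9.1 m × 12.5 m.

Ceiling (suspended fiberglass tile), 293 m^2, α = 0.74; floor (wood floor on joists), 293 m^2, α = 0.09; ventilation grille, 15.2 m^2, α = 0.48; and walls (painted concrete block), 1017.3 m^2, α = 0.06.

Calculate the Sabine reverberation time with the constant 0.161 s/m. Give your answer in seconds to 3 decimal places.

1.893 s

Equivalent absorption area: A = 293×0.74 + 293×0.09 + 15.2×0.48 + 1017.3×0.06 = 311.524 m^2.
V = 32.2·9.1·12.5 = 3662.75 m³.
Sabine: RT60 = 0.161 × 3662.75 / 311.524 = 1.893 s.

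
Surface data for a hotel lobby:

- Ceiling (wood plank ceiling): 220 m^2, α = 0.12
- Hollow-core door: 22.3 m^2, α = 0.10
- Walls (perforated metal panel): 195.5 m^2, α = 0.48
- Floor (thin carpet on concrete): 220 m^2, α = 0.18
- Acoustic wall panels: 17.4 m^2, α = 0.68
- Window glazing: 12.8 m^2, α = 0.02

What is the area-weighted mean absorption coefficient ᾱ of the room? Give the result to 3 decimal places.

0.253

S = Σ Sᵢ = 220 + 22.3 + 195.5 + 220 + 17.4 + 12.8 = 688.0 m^2.
Σ(Sᵢαᵢ) = 220×0.12 + 22.3×0.10 + 195.5×0.48 + 220×0.18 + 17.4×0.68 + 12.8×0.02 = 174.158.
ᾱ = 174.158 / 688.0 = 0.253.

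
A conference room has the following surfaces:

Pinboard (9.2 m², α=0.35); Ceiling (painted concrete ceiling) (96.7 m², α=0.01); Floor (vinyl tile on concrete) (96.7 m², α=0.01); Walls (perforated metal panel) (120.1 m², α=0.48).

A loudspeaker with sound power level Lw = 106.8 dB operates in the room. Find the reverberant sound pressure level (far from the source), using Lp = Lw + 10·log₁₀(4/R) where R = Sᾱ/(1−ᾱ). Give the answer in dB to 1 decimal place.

93.9 dB

A = 62.802 sabins; S = 322.7 m².
ᾱ = 0.1946, so room constant R = A/(1−ᾱ) = 77.976 m².
Lp = 106.8 + 10·log₁₀(4/77.976) = 106.8 + (-12.90) = 93.9 dB.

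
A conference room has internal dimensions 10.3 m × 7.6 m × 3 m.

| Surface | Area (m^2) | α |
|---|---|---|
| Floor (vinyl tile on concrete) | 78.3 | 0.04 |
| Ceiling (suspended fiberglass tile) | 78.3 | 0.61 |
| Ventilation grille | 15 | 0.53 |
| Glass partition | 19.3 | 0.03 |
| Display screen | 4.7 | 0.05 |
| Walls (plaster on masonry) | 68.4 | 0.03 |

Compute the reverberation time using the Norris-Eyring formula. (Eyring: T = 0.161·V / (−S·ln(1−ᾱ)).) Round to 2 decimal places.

0.54 seconds

Total surface area S = 78.3 + 78.3 + 15 + 19.3 + 4.7 + 68.4 = 264.0 m^2.
Absorption A = 78.3×0.04 + 78.3×0.61 + 15×0.53 + 19.3×0.03 + 4.7×0.05 + 68.4×0.03 = 61.711 sabins.
ᾱ = 61.711 / 264.0 = 0.2338.
−S·ln(1−ᾱ) = −264.0 × ln(1 − 0.2338) = 70.306.
V = 10.3 × 7.6 × 3 = 234.84 m³.
T = 0.161·V/[−S·ln(1−ᾱ)] = 0.161·234.84/70.306 = 0.54 s.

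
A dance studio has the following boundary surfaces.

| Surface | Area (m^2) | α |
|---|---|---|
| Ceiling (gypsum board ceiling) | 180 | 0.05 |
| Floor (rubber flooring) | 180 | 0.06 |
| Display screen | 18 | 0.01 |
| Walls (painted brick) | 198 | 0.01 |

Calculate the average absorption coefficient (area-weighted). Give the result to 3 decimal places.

Total surface area S = 576.0 m^2.
A = 180·0.05 + 180·0.06 + 18·0.01 + 198·0.01 = 21.960 sabins.
ᾱ = 21.960 / 576.0 = 0.038.

0.038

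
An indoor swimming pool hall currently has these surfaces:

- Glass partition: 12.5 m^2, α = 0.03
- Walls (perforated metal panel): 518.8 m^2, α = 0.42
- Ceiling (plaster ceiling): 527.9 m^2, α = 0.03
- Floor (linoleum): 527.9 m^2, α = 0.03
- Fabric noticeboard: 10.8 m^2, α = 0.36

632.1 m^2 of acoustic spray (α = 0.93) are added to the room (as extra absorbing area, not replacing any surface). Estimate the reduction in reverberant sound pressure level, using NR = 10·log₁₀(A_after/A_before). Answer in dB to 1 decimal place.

5.2 dB

Total absorption A_before = 12.5·0.03 + 518.8·0.42 + 527.9·0.03 + 527.9·0.03 + 10.8·0.36
  = 0.375 + 217.896 + 15.837 + 15.837 + 3.888 = 253.833 m^2 sabins.
Treatment contributes 632.1·0.93 = 587.853 sabins.
A_after = 253.833 + 587.853 = 841.686 sabins.
Reduction = 10 log₁₀(A_after/A_before) = 10 log₁₀(3.3159) = 5.2 dB.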